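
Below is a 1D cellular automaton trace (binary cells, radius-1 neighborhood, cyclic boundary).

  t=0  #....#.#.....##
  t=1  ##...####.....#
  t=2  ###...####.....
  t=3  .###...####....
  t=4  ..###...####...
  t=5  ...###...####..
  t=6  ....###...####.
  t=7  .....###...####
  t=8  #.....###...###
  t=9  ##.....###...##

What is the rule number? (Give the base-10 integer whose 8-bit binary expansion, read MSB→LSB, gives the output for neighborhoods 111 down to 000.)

244

  ### -> #   bit 7 = 1  t=0,i=14
  ##. -> #   bit 6 = 1  t=0,i=0
  #.# -> #   bit 5 = 1  t=0,i=6
  #.. -> #   bit 4 = 1  t=0,i=1
  .## -> .   bit 3 = 0  t=0,i=13
  .#. -> #   bit 2 = 1  t=0,i=5
  ..# -> .   bit 1 = 0  t=0,i=4
  ... -> .   bit 0 = 0  t=0,i=2
  bits 11110100 = 244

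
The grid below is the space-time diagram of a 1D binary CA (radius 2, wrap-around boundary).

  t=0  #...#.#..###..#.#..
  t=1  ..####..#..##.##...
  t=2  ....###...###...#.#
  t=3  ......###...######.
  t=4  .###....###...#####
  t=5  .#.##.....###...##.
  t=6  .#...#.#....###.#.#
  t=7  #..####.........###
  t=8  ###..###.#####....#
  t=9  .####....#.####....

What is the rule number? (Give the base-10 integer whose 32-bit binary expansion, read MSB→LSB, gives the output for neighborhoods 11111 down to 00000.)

  [31] ##### => #  t=3,i=14
  [30] ####. => #  t=1,i=4
  [29] ###.# => .  t=4,i=18
  [28] ###.. => #  t=0,i=11
  [27] ##.## => .  t=1,i=13
  [26] ##.#. => .  t=6,i=15
  [25] ##..# => #  t=0,i=12
  [24] ##... => #  t=1,i=16
  [23] #.### => #  t=4,i=1
  [22] #.##. => .  t=1,i=14
  [21] #.#.# => #  t=6,i=16
  [20] #.#.. => .  t=0,i=6
  [19] #..## => #  t=0,i=8
  [18] #..#. => .  t=0,i=13
  [17] #...# => #  t=0,i=2
  [16] #.... => .  t=1,i=17
  [15] .#### => .  t=1,i=3
  [14] .###. => .  t=0,i=10
  [13] .##.# => #  t=1,i=12
  [12] .##.. => .  t=1,i=15
  [11] .#.## => .  t=5,i=2
  [10] .#.#. => #  t=0,i=5
  [9] .#..# => .  t=0,i=7
  [8] .#... => .  t=0,i=1
  [7] ..### => .  t=0,i=9
  [6] ..##. => #  t=1,i=11
  [5] ..#.# => #  t=0,i=4
  [4] ..#.. => .  t=0,i=0
  [3] ...## => .  t=1,i=1
  [2] ...#. => #  t=0,i=3
  [1] ....# => .  t=1,i=0
  [0] ..... => #  t=1,i=18
  bits 11010011101010100010010001100101 = 3551143013

3551143013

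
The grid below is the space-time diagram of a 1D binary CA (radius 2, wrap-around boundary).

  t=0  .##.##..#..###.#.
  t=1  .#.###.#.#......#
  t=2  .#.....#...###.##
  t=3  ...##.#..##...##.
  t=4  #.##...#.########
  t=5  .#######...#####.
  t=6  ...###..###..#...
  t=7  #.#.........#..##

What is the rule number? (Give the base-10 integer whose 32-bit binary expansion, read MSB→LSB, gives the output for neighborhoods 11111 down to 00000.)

  [31] ##### => #  t=4,i=11
  [30] ####. => .  t=4,i=16
  [29] ###.# => .  t=0,i=13
  [28] ###.. => .  t=5,i=7
  [27] ##.## => #  t=0,i=3
  [26] ##.#. => .  t=0,i=14
  [25] ##..# => .  t=0,i=6
  [24] ##... => #  t=3,i=11
  [23] #.### => .  t=1,i=3
  [22] #.##. => #  t=0,i=4
  [21] #.#.# => #  t=1,i=1
  [20] #.#.. => .  t=0,i=15
  [19] #..## => .  t=0,i=0
  [18] #..#. => #  t=0,i=7
  [17] #...# => #  t=2,i=9
  [16] #.... => #  t=1,i=11
  [15] .#### => .  t=4,i=10
  [14] .###. => .  t=0,i=12
  [13] .##.# => .  t=0,i=2
  [12] .##.. => #  t=0,i=5
  [11] .#.## => .  t=1,i=2
  [10] .#.#. => .  t=1,i=0
  [9] .#..# => #  t=0,i=9
  [8] .#... => .  t=1,i=10
  [7] ..### => .  t=0,i=11
  [6] ..##. => #  t=0,i=1
  [5] ..#.# => #  t=1,i=16
  [4] ..#.. => .  t=0,i=8
  [3] ...## => #  t=2,i=10
  [2] ...#. => #  t=1,i=15
  [1] ....# => .  t=1,i=14
  [0] ..... => #  t=1,i=12
  bits 10001001011001110001001001101101 = 2305233517

2305233517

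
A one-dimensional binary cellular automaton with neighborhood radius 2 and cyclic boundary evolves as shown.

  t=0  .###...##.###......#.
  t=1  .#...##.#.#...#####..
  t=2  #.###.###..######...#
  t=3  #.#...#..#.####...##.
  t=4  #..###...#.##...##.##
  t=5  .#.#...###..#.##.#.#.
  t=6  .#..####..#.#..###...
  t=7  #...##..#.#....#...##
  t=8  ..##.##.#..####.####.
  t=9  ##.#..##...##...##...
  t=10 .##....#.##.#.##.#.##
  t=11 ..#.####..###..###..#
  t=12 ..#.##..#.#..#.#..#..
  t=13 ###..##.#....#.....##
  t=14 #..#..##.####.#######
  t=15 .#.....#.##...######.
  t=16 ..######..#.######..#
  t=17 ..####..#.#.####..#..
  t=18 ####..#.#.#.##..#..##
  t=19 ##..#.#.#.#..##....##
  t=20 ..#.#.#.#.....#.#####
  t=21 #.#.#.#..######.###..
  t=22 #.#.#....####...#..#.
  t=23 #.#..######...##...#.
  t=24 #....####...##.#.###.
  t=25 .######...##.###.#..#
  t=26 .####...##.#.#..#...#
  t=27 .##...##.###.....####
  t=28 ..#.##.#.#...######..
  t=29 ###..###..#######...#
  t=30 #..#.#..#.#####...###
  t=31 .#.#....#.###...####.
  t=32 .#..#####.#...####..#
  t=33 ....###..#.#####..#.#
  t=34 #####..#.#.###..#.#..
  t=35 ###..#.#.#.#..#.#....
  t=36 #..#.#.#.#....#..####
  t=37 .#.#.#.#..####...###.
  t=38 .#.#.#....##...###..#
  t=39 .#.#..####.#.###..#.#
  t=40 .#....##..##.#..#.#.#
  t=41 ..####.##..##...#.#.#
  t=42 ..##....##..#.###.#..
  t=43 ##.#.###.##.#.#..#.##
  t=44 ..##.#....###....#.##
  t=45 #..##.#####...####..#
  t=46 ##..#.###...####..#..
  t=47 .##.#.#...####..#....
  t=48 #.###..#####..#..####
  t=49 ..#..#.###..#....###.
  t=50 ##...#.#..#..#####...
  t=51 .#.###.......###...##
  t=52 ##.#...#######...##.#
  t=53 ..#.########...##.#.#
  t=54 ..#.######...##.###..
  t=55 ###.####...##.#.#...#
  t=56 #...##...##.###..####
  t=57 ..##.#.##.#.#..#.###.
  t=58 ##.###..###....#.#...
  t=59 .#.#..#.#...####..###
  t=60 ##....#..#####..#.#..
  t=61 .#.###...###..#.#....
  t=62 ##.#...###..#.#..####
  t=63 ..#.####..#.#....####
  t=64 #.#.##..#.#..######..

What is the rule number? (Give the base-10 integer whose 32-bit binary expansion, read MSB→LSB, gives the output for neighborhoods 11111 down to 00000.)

  nb #####: next=#  (t=1,i=16, bit31=1)
  nb ####.: next=.  (t=1,i=17, bit30=0)
  nb ###.#: next=.  (t=2,i=4, bit29=0)
  nb ###..: next=.  (t=0,i=3, bit28=0)
  nb ##.##: next=.  (t=0,i=9, bit27=0)
  nb ##.#.: next=#  (t=1,i=7, bit26=1)
  nb ##..#: next=#  (t=2,i=9, bit25=1)
  nb ##...: next=.  (t=0,i=4, bit24=0)
  nb #.###: next=#  (t=0,i=10, bit23=1)
  nb #.##.: next=.  (t=4,i=11, bit22=0)
  nb #.#.#: next=#  (t=1,i=8, bit21=1)
  nb #.#..: next=.  (t=1,i=10, bit20=0)
  nb #..##: next=.  (t=0,i=0, bit19=0)
  nb #..#.: next=.  (t=3,i=8, bit18=0)
  nb #...#: next=#  (t=0,i=5, bit17=1)
  nb #....: next=#  (t=0,i=14, bit16=1)
  nb .####: next=#  (t=1,i=15, bit15=1)
  nb .###.: next=.  (t=0,i=2, bit14=0)
  nb .##.#: next=#  (t=0,i=8, bit13=1)
  nb .##..: next=#  (t=4,i=12, bit12=1)
  nb .#.##: next=.  (t=3,i=10, bit11=0)
  nb .#.#.: next=.  (t=1,i=9, bit10=0)
  nb .#..#: next=.  (t=0,i=20, bit9=0)
  nb .#...: next=#  (t=1,i=2, bit8=1)
  nb ..###: next=#  (t=0,i=1, bit7=1)
  nb ..##.: next=.  (t=0,i=7, bit6=0)
  nb ..#.#: next=#  (t=3,i=9, bit5=1)
  nb ..#..: next=.  (t=0,i=19, bit4=0)
  nb ...##: next=#  (t=0,i=6, bit3=1)
  nb ...#.: next=#  (t=0,i=18, bit2=1)
  nb ....#: next=#  (t=0,i=17, bit1=1)
  nb .....: next=#  (t=0,i=15, bit0=1)
  bits 10000110101000111011000110101111 = 2258874799

2258874799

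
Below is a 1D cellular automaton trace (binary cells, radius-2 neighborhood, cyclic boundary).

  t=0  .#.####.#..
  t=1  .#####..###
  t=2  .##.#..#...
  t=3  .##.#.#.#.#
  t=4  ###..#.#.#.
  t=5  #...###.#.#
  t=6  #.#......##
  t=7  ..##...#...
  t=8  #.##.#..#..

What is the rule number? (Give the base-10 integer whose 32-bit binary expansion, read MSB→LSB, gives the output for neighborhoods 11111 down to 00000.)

  #####|.  b31=0 t=1,i=3
  ####.|#  b30=1 t=0,i=5
  ###.#|.  b29=0 t=0,i=6
  ###..|.  b28=0 t=1,i=5
  ##.##|.  b27=0 t=1,i=0
  ##.#.|.  b26=0 t=0,i=7
  ##..#|.  b25=0 t=1,i=6
  ##...|.  b24=0 t=5,i=1
  #.###|#  b23=1 t=0,i=3
  #.##.|#  b22=1 t=3,i=1
  #.#.#|.  b21=0 t=3,i=4
  #.#..|#  b20=1 t=0,i=8
  #..##|#  b19=1 t=1,i=7
  #..#.|#  b18=1 t=2,i=6
  #...#|#  b17=1 t=0,i=10
  #....|.  b16=0 t=2,i=9
  .####|#  b15=1 t=0,i=4
  .###.|.  b14=0 t=1,i=9
  .##.#|#  b13=1 t=2,i=2
  .##..|#  b12=1 t=5,i=0
  .#.##|#  b11=1 t=0,i=2
  .#.#.|#  b10=1 t=3,i=5
  .#..#|.  b9=0 t=2,i=5
  .#...|#  b8=1 t=0,i=9
  ..###|.  b7=0 t=1,i=8
  ..##.|#  b6=1 t=2,i=1
  ..#.#|#  b5=1 t=0,i=1
  ..#..|.  b4=0 t=2,i=7
  ...##|.  b3=0 t=2,i=0
  ...#.|.  b2=0 t=0,i=0
  ....#|#  b1=1 t=2,i=10
  .....|.  b0=0 t=6,i=5
  bits 01000000110111101011110101100010 = 1088339298

1088339298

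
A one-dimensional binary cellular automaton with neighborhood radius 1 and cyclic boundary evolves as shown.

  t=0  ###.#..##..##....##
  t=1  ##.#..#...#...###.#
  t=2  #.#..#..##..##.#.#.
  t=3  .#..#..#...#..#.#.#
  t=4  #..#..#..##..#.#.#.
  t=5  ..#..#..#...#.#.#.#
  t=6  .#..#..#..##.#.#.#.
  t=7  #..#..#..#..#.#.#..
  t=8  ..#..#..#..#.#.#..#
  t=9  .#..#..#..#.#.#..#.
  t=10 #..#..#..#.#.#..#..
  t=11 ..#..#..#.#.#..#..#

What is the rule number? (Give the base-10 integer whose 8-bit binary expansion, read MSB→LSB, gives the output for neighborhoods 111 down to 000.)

163

  nb ###: next=#  (t=0,i=0, bit7=1)
  nb ##.: next=.  (t=0,i=2, bit6=0)
  nb #.#: next=#  (t=0,i=3, bit5=1)
  nb #..: next=.  (t=0,i=5, bit4=0)
  nb .##: next=.  (t=0,i=7, bit3=0)
  nb .#.: next=.  (t=0,i=4, bit2=0)
  nb ..#: next=#  (t=0,i=6, bit1=1)
  nb ...: next=#  (t=0,i=14, bit0=1)
  bits 10100011 = 163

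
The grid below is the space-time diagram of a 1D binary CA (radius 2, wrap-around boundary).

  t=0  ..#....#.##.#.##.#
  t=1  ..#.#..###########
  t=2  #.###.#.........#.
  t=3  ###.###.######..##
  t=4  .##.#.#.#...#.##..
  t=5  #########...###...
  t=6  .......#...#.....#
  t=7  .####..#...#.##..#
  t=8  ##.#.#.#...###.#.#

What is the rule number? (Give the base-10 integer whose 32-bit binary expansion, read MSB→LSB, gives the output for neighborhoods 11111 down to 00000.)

  ##### -> .   bit 31 = 0  t=1,i=9
  ####. -> #   bit 30 = 1  t=1,i=16
  ###.# -> #   bit 29 = 1  t=2,i=4
  ###.. -> .   bit 28 = 0  t=1,i=17
  ##.## -> .   bit 27 = 0  t=3,i=3
  ##.#. -> #   bit 26 = 1  t=0,i=11
  ##..# -> #   bit 25 = 1  t=1,i=0
  ##... -> .   bit 24 = 0  t=4,i=16
  #.### -> #   bit 23 = 1  t=2,i=2
  #.##. -> #   bit 22 = 1  t=0,i=9
  #.#.# -> #   bit 21 = 1  t=0,i=12
  #.#.. -> #   bit 20 = 1  t=0,i=17
  #..## -> #   bit 19 = 1  t=1,i=6
  #..#. -> .   bit 18 = 0  t=0,i=1
  #...# -> .   bit 17 = 0  t=4,i=10
  #.... -> #   bit 16 = 1  t=0,i=4
  .#### -> .   bit 15 = 0  t=1,i=8
  .###. -> .   bit 14 = 0  t=2,i=3
  .##.# -> #   bit 13 = 1  t=0,i=10
  .##.. -> .   bit 12 = 0  t=4,i=15
  .#.## -> #   bit 11 = 1  t=0,i=8
  .#.#. -> #   bit 10 = 1  t=1,i=3
  .#..# -> .   bit 9 = 0  t=0,i=0
  .#... -> .   bit 8 = 0  t=0,i=3
  ..### -> .   bit 7 = 0  t=1,i=7
  ..##. -> #   bit 6 = 1  t=4,i=1
  ..#.# -> #   bit 5 = 1  t=0,i=7
  ..#.. -> #   bit 4 = 1  t=0,i=2
  ...## -> #   bit 3 = 1  t=4,i=0
  ...#. -> .   bit 2 = 0  t=0,i=6
  ....# -> .   bit 1 = 0  t=0,i=5
  ..... -> #   bit 0 = 1  t=2,i=9
  bits 01100110111110010010110001111001 = 1727605881

1727605881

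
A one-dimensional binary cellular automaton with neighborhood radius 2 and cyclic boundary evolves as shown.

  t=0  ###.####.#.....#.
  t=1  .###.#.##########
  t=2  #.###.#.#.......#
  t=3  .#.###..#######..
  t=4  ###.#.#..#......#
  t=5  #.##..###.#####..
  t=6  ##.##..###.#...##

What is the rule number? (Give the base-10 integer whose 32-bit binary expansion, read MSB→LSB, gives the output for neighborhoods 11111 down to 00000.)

773315367

  nb #####: next=.  (t=1,i=9, bit31=0)
  nb ####.: next=.  (t=0,i=6, bit30=0)
  nb ###.#: next=#  (t=0,i=2, bit29=1)
  nb ###..: next=.  (t=3,i=5, bit28=0)
  nb ##.##: next=#  (t=0,i=3, bit27=1)
  nb ##.#.: next=#  (t=0,i=8, bit26=1)
  nb ##..#: next=#  (t=3,i=6, bit25=1)
  nb ##...: next=.  (t=3,i=15, bit24=0)
  nb #.###: next=.  (t=0,i=0, bit23=0)
  nb #.##.: next=.  (t=5,i=2, bit22=0)
  nb #.#.#: next=.  (t=1,i=5, bit21=0)
  nb #.#..: next=#  (t=0,i=9, bit20=1)
  nb #..##: next=.  (t=3,i=7, bit19=0)
  nb #..#.: next=#  (t=4,i=8, bit18=1)
  nb #...#: next=#  (t=3,i=16, bit17=1)
  nb #....: next=#  (t=0,i=11, bit16=1)
  nb .####: next=#  (t=0,i=5, bit15=1)
  nb .###.: next=#  (t=0,i=1, bit14=1)
  nb .##.#: next=.  (t=2,i=0, bit13=0)
  nb .##..: next=#  (t=5,i=3, bit12=1)
  nb .#.##: next=#  (t=0,i=16, bit11=1)
  nb .#.#.: next=.  (t=2,i=7, bit10=0)
  nb .#..#: next=#  (t=4,i=7, bit9=1)
  nb .#...: next=#  (t=0,i=10, bit8=1)
  nb ..###: next=.  (t=3,i=8, bit7=0)
  nb ..##.: next=.  (t=2,i=16, bit6=0)
  nb ..#.#: next=#  (t=0,i=15, bit5=1)
  nb ..#..: next=.  (t=4,i=9, bit4=0)
  nb ...##: next=.  (t=2,i=15, bit3=0)
  nb ...#.: next=#  (t=0,i=14, bit2=1)
  nb ....#: next=#  (t=0,i=13, bit1=1)
  nb .....: next=#  (t=0,i=12, bit0=1)
  bits 00101110000101111101101100100111 = 773315367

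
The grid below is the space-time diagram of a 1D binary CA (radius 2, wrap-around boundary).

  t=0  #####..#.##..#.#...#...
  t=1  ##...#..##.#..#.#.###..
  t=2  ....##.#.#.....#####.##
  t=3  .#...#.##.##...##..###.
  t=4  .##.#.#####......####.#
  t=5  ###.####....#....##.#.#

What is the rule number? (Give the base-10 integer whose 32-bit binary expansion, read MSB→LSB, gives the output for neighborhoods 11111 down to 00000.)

719973780

  ##### -> .   bit 31 = 0  t=0,i=2
  ####. -> .   bit 30 = 0  t=0,i=3
  ###.# -> #   bit 29 = 1  t=2,i=19
  ###.. -> .   bit 28 = 0  t=0,i=4
  ##.## -> #   bit 27 = 1  t=2,i=20
  ##.#. -> .   bit 26 = 0  t=1,i=10
  ##..# -> #   bit 25 = 1  t=0,i=5
  ##... -> .   bit 24 = 0  t=1,i=2
  #.### -> #   bit 23 = 1  t=1,i=18
  #.##. -> #   bit 22 = 1  t=0,i=9
  #.#.# -> #   bit 21 = 1  t=1,i=16
  #.#.. -> .   bit 20 = 0  t=0,i=15
  #..## -> #   bit 19 = 1  t=1,i=7
  #..#. -> .   bit 18 = 0  t=0,i=6
  #...# -> .   bit 17 = 0  t=0,i=17
  #.... -> #   bit 16 = 1  t=2,i=1
  .#### -> #   bit 15 = 1  t=0,i=1
  .###. -> #   bit 14 = 1  t=1,i=19
  .##.# -> #   bit 13 = 1  t=1,i=9
  .##.. -> .   bit 12 = 0  t=0,i=10
  .#.## -> #   bit 11 = 1  t=0,i=8
  .#.#. -> #   bit 10 = 1  t=0,i=14
  .#..# -> .   bit 9 = 0  t=1,i=6
  .#... -> #   bit 8 = 1  t=0,i=16
  ..### -> #   bit 7 = 1  t=0,i=0
  ..##. -> .   bit 6 = 0  t=1,i=0
  ..#.# -> .   bit 5 = 0  t=0,i=7
  ..#.. -> #   bit 4 = 1  t=0,i=19
  ...## -> .   bit 3 = 0  t=0,i=22
  ...#. -> #   bit 2 = 1  t=0,i=18
  ....# -> .   bit 1 = 0  t=2,i=2
  ..... -> .   bit 0 = 0  t=2,i=12
  bits 00101010111010011110110110010100 = 719973780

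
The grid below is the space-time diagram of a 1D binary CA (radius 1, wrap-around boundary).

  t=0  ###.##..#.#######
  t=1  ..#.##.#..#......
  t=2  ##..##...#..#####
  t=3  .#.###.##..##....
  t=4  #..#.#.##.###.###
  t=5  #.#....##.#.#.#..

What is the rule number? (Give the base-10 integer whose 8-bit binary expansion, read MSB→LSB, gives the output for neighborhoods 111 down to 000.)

  nb ###: next=.  (t=0,i=0, bit7=0)
  nb ##.: next=#  (t=0,i=2, bit6=1)
  nb #.#: next=.  (t=0,i=3, bit5=0)
  nb #..: next=.  (t=0,i=6, bit4=0)
  nb .##: next=#  (t=0,i=4, bit3=1)
  nb .#.: next=.  (t=0,i=8, bit2=0)
  nb ..#: next=#  (t=0,i=7, bit1=1)
  nb ...: next=#  (t=1,i=0, bit0=1)
  bits 01001011 = 75

75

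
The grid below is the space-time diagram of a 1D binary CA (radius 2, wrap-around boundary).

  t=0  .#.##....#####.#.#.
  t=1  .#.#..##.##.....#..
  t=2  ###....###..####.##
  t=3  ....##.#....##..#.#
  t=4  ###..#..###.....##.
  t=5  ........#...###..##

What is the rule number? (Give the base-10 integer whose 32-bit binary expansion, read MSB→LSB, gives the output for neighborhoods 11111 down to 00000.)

138651047

  nb #####: next=.  (t=0,i=11, bit31=0)
  nb ####.: next=.  (t=0,i=12, bit30=0)
  nb ###.#: next=.  (t=0,i=13, bit29=0)
  nb ###..: next=.  (t=2,i=2, bit28=0)
  nb ##.##: next=#  (t=1,i=8, bit27=1)
  nb ##.#.: next=.  (t=0,i=14, bit26=0)
  nb ##..#: next=.  (t=2,i=10, bit25=0)
  nb ##...: next=.  (t=0,i=5, bit24=0)
  nb #.###: next=.  (t=2,i=17, bit23=0)
  nb #.##.: next=#  (t=0,i=3, bit22=1)
  nb #.#.#: next=.  (t=0,i=15, bit21=0)
  nb #.#..: next=.  (t=0,i=17, bit20=0)
  nb #..##: next=.  (t=1,i=5, bit19=0)
  nb #..#.: next=.  (t=0,i=0, bit18=0)
  nb #...#: next=#  (t=1,i=18, bit17=1)
  nb #....: next=#  (t=0,i=6, bit16=1)
  nb .####: next=#  (t=0,i=10, bit15=1)
  nb .###.: next=.  (t=2,i=8, bit14=0)
  nb .##.#: next=#  (t=1,i=7, bit13=1)
  nb .##..: next=.  (t=0,i=4, bit12=0)
  nb .#.##: next=.  (t=0,i=2, bit11=0)
  nb .#.#.: next=#  (t=0,i=16, bit10=1)
  nb .#..#: next=.  (t=0,i=18, bit9=0)
  nb .#...: next=#  (t=1,i=17, bit8=1)
  nb ..###: next=#  (t=0,i=9, bit7=1)
  nb ..##.: next=.  (t=1,i=6, bit6=0)
  nb ..#.#: next=#  (t=0,i=1, bit5=1)
  nb ..#..: next=.  (t=1,i=16, bit4=0)
  nb ...##: next=.  (t=0,i=8, bit3=0)
  nb ...#.: next=#  (t=1,i=0, bit2=1)
  nb ....#: next=#  (t=0,i=7, bit1=1)
  nb .....: next=#  (t=1,i=13, bit0=1)
  bits 00001000010000111010010110100111 = 138651047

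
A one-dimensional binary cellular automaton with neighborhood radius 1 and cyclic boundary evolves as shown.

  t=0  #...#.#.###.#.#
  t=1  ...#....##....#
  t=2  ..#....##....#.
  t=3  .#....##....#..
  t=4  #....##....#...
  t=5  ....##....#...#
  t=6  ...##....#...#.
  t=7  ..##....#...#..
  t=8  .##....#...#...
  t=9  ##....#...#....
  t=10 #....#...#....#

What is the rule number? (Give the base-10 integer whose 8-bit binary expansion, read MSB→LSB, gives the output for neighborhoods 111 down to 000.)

  ### -> #   bit 7 = 1  t=0,i=9
  ##. -> .   bit 6 = 0  t=0,i=0
  #.# -> .   bit 5 = 0  t=0,i=5
  #.. -> .   bit 4 = 0  t=0,i=1
  .## -> #   bit 3 = 1  t=0,i=8
  .#. -> .   bit 2 = 0  t=0,i=4
  ..# -> #   bit 1 = 1  t=0,i=3
  ... -> .   bit 0 = 0  t=0,i=2
  bits 10001010 = 138

138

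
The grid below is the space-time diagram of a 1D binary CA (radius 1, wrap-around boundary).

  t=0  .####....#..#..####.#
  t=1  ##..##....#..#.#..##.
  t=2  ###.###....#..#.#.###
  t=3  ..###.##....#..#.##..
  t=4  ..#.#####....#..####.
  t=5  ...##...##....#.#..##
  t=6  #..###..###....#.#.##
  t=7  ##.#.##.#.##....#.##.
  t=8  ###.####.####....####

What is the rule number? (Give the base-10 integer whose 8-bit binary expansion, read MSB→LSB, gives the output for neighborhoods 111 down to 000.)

120

  ###|.  b7=0 t=0,i=2
  ##.|#  b6=1 t=0,i=4
  #.#|#  b5=1 t=0,i=0
  #..|#  b4=1 t=0,i=5
  .##|#  b3=1 t=0,i=1
  .#.|.  b2=0 t=0,i=9
  ..#|.  b1=0 t=0,i=8
  ...|.  b0=0 t=0,i=6
  bits 01111000 = 120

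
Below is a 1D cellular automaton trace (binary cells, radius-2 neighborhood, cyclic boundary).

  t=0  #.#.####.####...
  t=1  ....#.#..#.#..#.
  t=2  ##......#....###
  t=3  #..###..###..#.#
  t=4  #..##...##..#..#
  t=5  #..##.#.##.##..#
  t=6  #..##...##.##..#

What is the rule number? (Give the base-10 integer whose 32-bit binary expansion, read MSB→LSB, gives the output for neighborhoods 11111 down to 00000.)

  ##### -> #   bit 31 = 1  t=2,i=15
  ####. -> #   bit 30 = 1  t=0,i=6
  ###.# -> .   bit 29 = 0  t=0,i=7
  ###.. -> .   bit 28 = 0  t=0,i=12
  ##.## -> .   bit 27 = 0  t=0,i=8
  ##.#. -> .   bit 26 = 0  t=5,i=5
  ##..# -> .   bit 25 = 0  t=3,i=1
  ##... -> .   bit 24 = 0  t=0,i=13
  #.### -> #   bit 23 = 1  t=0,i=4
  #.##. -> #   bit 22 = 1  t=3,i=15
  #.#.# -> .   bit 21 = 0  t=0,i=2
  #.#.. -> .   bit 20 = 0  t=1,i=6
  #..## -> .   bit 19 = 0  t=3,i=2
  #..#. -> #   bit 18 = 1  t=1,i=8
  #...# -> #   bit 17 = 1  t=0,i=14
  #.... -> #   bit 16 = 1  t=1,i=0
  .#### -> .   bit 15 = 0  t=0,i=5
  .###. -> #   bit 14 = 1  t=3,i=4
  .##.# -> #   bit 13 = 1  t=5,i=4
  .##.. -> #   bit 12 = 1  t=3,i=0
  .#.## -> .   bit 11 = 0  t=0,i=3
  .#.#. -> .   bit 10 = 0  t=0,i=1
  .#..# -> .   bit 9 = 0  t=1,i=7
  .#... -> #   bit 8 = 1  t=1,i=15
  ..### -> #   bit 7 = 1  t=2,i=13
  ..##. -> #   bit 6 = 1  t=4,i=3
  ..#.# -> .   bit 5 = 0  t=0,i=0
  ..#.. -> #   bit 4 = 1  t=1,i=14
  ...## -> .   bit 3 = 0  t=2,i=12
  ...#. -> .   bit 2 = 0  t=0,i=15
  ....# -> .   bit 1 = 0  t=1,i=2
  ..... -> #   bit 0 = 1  t=1,i=1
  bits 11000000110001110111000111010001 = 3234296273

3234296273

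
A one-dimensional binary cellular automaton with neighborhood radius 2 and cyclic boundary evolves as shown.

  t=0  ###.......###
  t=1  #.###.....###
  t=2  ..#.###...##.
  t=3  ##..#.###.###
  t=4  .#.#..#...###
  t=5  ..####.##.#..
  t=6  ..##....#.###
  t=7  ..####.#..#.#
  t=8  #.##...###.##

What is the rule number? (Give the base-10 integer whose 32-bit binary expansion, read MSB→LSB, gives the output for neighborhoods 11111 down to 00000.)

  #####|#  b31=1 t=0,i=0
  ####.|.  b30=0 t=0,i=1
  ###.#|.  b29=0 t=1,i=0
  ###..|#  b28=1 t=0,i=2
  ##.##|.  b27=0 t=1,i=1
  ##.#.|.  b26=0 t=4,i=0
  ##..#|.  b25=0 t=3,i=2
  ##...|#  b24=1 t=0,i=3
  #.###|#  b23=1 t=1,i=2
  #.##.|.  b22=0 t=5,i=7
  #.#.#|.  b21=0 t=4,i=1
  #.#..|#  b20=1 t=4,i=3
  #..##|.  b19=0 t=6,i=1
  #..#.|#  b18=1 t=3,i=3
  #...#|#  b17=1 t=2,i=0
  #....|#  b16=1 t=0,i=4
  .####|#  b15=1 t=0,i=11
  .###.|.  b14=0 t=1,i=3
  .##.#|#  b13=1 t=5,i=8
  .##..|#  b12=1 t=2,i=11
  .#.##|.  b11=0 t=2,i=3
  .#.#.|#  b10=1 t=4,i=2
  .#..#|#  b9=1 t=4,i=4
  .#...|#  b8=1 t=4,i=7
  ..###|#  b7=1 t=0,i=10
  ..##.|#  b6=1 t=2,i=10
  ..#.#|.  b5=0 t=2,i=2
  ..#..|.  b4=0 t=4,i=6
  ...##|.  b3=0 t=0,i=9
  ...#.|#  b2=1 t=2,i=1
  ....#|.  b1=0 t=0,i=8
  .....|.  b0=0 t=0,i=5
  bits 10010001100101111011011111000100 = 2442639300

2442639300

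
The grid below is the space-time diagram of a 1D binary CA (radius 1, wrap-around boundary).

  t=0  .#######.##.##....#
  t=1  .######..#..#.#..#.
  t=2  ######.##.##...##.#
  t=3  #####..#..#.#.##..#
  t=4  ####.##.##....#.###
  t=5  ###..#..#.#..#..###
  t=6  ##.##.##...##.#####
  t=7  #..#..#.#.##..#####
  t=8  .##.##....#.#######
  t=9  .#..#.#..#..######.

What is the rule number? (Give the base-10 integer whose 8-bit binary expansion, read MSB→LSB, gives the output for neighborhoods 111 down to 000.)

154

  ###|#  b7=1 t=0,i=2
  ##.|.  b6=0 t=0,i=7
  #.#|.  b5=0 t=0,i=0
  #..|#  b4=1 t=0,i=14
  .##|#  b3=1 t=0,i=1
  .#.|.  b2=0 t=0,i=18
  ..#|#  b1=1 t=0,i=17
  ...|.  b0=0 t=0,i=15
  bits 10011010 = 154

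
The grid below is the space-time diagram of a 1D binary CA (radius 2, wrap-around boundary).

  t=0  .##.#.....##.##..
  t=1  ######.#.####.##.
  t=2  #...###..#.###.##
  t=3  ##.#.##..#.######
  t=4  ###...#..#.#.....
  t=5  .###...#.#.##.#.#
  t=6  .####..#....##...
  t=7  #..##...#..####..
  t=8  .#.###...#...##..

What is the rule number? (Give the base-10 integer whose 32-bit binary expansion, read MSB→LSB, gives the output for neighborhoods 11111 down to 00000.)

2106618729

  nb #####: next=.  (t=1,i=2, bit31=0)
  nb ####.: next=#  (t=1,i=4, bit30=1)
  nb ###.#: next=#  (t=1,i=5, bit29=1)
  nb ###..: next=#  (t=2,i=0, bit28=1)
  nb ##.##: next=#  (t=0,i=12, bit27=1)
  nb ##.#.: next=#  (t=0,i=3, bit26=1)
  nb ##..#: next=.  (t=2,i=7, bit25=0)
  nb ##...: next=#  (t=0,i=15, bit24=1)
  nb #.###: next=#  (t=1,i=0, bit23=1)
  nb #.##.: next=.  (t=0,i=13, bit22=0)
  nb #.#.#: next=.  (t=1,i=7, bit21=0)
  nb #.#..: next=#  (t=0,i=4, bit20=1)
  nb #..##: next=.  (t=7,i=2, bit19=0)
  nb #..#.: next=.  (t=2,i=8, bit18=0)
  nb #...#: next=.  (t=0,i=16, bit17=0)
  nb #....: next=.  (t=0,i=6, bit16=0)
  nb .####: next=.  (t=1,i=1, bit15=0)
  nb .###.: next=#  (t=2,i=5, bit14=1)
  nb .##.#: next=#  (t=0,i=2, bit13=1)
  nb .##..: next=#  (t=0,i=14, bit12=1)
  nb .#.##: next=.  (t=1,i=8, bit11=0)
  nb .#.#.: next=.  (t=4,i=10, bit10=0)
  nb .#..#: next=#  (t=4,i=7, bit9=1)
  nb .#...: next=#  (t=0,i=5, bit8=1)
  nb ..###: next=.  (t=2,i=4, bit7=0)
  nb ..##.: next=#  (t=0,i=1, bit6=1)
  nb ..#.#: next=#  (t=2,i=9, bit5=1)
  nb ..#..: next=.  (t=4,i=6, bit4=0)
  nb ...##: next=#  (t=0,i=0, bit3=1)
  nb ...#.: next=.  (t=4,i=5, bit2=0)
  nb ....#: next=.  (t=0,i=8, bit1=0)
  nb .....: next=#  (t=0,i=7, bit0=1)
  bits 01111101100100000111001101101001 = 2106618729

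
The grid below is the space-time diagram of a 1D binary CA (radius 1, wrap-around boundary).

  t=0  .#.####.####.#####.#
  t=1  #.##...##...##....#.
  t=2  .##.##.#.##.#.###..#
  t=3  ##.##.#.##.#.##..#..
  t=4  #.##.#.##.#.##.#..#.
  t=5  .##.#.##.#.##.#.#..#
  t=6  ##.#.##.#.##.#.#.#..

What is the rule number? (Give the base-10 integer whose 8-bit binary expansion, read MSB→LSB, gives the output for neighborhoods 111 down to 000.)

  ###|.  b7=0 t=0,i=4
  ##.|.  b6=0 t=0,i=6
  #.#|#  b5=1 t=0,i=0
  #..|#  b4=1 t=1,i=4
  .##|#  b3=1 t=0,i=3
  .#.|.  b2=0 t=0,i=1
  ..#|.  b1=0 t=1,i=6
  ...|#  b0=1 t=1,i=5
  bits 00111001 = 57

57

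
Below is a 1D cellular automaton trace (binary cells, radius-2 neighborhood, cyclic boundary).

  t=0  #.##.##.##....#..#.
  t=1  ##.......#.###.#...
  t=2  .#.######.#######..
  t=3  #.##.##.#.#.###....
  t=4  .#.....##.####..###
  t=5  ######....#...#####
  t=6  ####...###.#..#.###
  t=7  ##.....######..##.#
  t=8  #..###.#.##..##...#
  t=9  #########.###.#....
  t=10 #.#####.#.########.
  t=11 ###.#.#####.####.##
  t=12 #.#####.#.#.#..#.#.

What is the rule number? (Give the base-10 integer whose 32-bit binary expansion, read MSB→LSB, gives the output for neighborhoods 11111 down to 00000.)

2797165447

  nb #####: next=#  (t=2,i=5, bit31=1)
  nb ####.: next=.  (t=2,i=7, bit30=0)
  nb ###.#: next=#  (t=1,i=13, bit29=1)
  nb ###..: next=.  (t=2,i=16, bit28=0)
  nb ##.##: next=.  (t=0,i=4, bit27=0)
  nb ##.#.: next=#  (t=1,i=14, bit26=1)
  nb ##..#: next=#  (t=4,i=14, bit25=1)
  nb ##...: next=.  (t=0,i=10, bit24=0)
  nb #.###: next=#  (t=1,i=11, bit23=1)
  nb #.##.: next=.  (t=0,i=2, bit22=0)
  nb #.#.#: next=#  (t=0,i=0, bit21=1)
  nb #.#..: next=#  (t=1,i=15, bit20=1)
  nb #..##: next=#  (t=4,i=15, bit19=1)
  nb #..#.: next=.  (t=0,i=16, bit18=0)
  nb #...#: next=.  (t=1,i=17, bit17=0)
  nb #....: next=#  (t=0,i=11, bit16=1)
  nb .####: next=.  (t=2,i=4, bit15=0)
  nb .###.: next=#  (t=1,i=12, bit14=1)
  nb .##.#: next=.  (t=0,i=3, bit13=0)
  nb .##..: next=#  (t=0,i=9, bit12=1)
  nb .#.##: next=#  (t=0,i=1, bit11=1)
  nb .#.#.: next=.  (t=0,i=18, bit10=0)
  nb .#..#: next=#  (t=0,i=15, bit9=1)
  nb .#...: next=#  (t=1,i=16, bit8=1)
  nb ..###: next=#  (t=4,i=16, bit7=1)
  nb ..##.: next=.  (t=1,i=0, bit6=0)
  nb ..#.#: next=.  (t=0,i=17, bit5=0)
  nb ..#..: next=.  (t=0,i=14, bit4=0)
  nb ...##: next=.  (t=1,i=18, bit3=0)
  nb ...#.: next=#  (t=0,i=13, bit2=1)
  nb ....#: next=#  (t=0,i=12, bit1=1)
  nb .....: next=#  (t=1,i=4, bit0=1)
  bits 10100110101110010101101110000111 = 2797165447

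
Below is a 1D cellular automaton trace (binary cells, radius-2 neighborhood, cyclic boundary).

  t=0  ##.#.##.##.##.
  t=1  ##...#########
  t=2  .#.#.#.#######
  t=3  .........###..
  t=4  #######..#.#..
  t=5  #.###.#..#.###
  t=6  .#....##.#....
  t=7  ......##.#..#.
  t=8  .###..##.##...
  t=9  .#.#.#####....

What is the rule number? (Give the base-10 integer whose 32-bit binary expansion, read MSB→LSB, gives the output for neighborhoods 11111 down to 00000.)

  [31] ##### => #  t=1,i=7
  [30] ####. => .  t=1,i=0
  [29] ###.# => .  t=2,i=13
  [28] ###.. => #  t=1,i=1
  [27] ##.## => #  t=0,i=7
  [26] ##.#. => .  t=0,i=2
  [25] ##..# => .  t=4,i=7
  [24] ##... => .  t=1,i=2
  [23] #.### => .  t=2,i=7
  [22] #.##. => #  t=0,i=0
  [21] #.#.# => .  t=0,i=3
  [20] #.#.. => #  t=4,i=11
  [19] #..## => #  t=4,i=13
  [18] #..#. => .  t=4,i=8
  [17] #...# => #  t=1,i=3
  [16] #.... => .  t=3,i=13
  [15] .#### => .  t=1,i=6
  [14] .###. => .  t=3,i=10
  [13] .##.# => #  t=0,i=1
  [12] .##.. => .  t=8,i=10
  [11] .#.## => .  t=0,i=4
  [10] .#.#. => .  t=2,i=2
  [9] .#..# => #  t=4,i=12
  [8] .#... => .  t=6,i=2
  [7] ..### => #  t=1,i=5
  [6] ..##. => #  t=6,i=6
  [5] ..#.# => #  t=4,i=9
  [4] ..#.. => .  t=6,i=1
  [3] ...## => .  t=1,i=4
  [2] ...#. => .  t=6,i=0
  [1] ....# => .  t=3,i=7
  [0] ..... => #  t=3,i=0
  bits 10011000010110100010001011100001 = 2556044001

2556044001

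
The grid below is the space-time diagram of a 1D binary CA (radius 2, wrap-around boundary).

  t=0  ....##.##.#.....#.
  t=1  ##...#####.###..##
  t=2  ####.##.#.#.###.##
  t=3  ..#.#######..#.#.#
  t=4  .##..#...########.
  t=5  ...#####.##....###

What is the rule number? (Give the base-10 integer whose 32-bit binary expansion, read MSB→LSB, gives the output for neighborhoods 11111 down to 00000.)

  #####|.  b31=0 t=1,i=7
  ####.|#  b30=1 t=1,i=0
  ###.#|.  b29=0 t=1,i=9
  ###..|#  b28=1 t=1,i=1
  ##.##|#  b27=1 t=0,i=6
  ##.#.|#  b26=1 t=0,i=9
  ##..#|#  b25=1 t=1,i=14
  ##...|#  b24=1 t=1,i=2
  #.###|.  b23=0 t=1,i=11
  #.##.|#  b22=1 t=0,i=7
  #.#.#|#  b21=1 t=2,i=8
  #.#..|.  b20=0 t=0,i=10
  #..##|.  b19=0 t=1,i=15
  #..#.|#  b18=1 t=3,i=1
  #...#|#  b17=1 t=1,i=3
  #....|#  b16=1 t=0,i=0
  .####|#  b15=1 t=1,i=6
  .###.|#  b14=1 t=1,i=12
  .##.#|#  b13=1 t=0,i=5
  .##..|.  b12=0 t=4,i=2
  .#.##|.  b11=0 t=2,i=11
  .#.#.|#  b10=1 t=2,i=9
  .#..#|.  b9=0 t=3,i=0
  .#...|#  b8=1 t=0,i=11
  ..###|#  b7=1 t=1,i=5
  ..##.|.  b6=0 t=0,i=4
  ..#.#|#  b5=1 t=3,i=2
  ..#..|#  b4=1 t=0,i=16
  ...##|.  b3=0 t=0,i=3
  ...#.|.  b2=0 t=0,i=15
  ....#|.  b1=0 t=0,i=2
  .....|#  b0=1 t=0,i=1
  bits 01011111011001111110010110110001 = 1600644529

1600644529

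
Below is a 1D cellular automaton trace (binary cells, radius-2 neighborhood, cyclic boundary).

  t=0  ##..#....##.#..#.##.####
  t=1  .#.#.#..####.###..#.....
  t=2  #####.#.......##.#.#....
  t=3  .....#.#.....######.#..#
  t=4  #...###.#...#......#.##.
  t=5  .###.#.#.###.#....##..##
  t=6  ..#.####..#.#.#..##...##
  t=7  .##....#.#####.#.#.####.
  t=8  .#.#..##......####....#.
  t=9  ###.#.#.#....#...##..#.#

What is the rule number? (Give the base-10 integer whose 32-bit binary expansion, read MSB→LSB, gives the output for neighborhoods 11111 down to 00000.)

  ##### -> .   bit 31 = 0  t=0,i=22
  ####. -> .   bit 30 = 0  t=0,i=0
  ###.# -> .   bit 29 = 0  t=1,i=11
  ###.. -> #   bit 28 = 1  t=0,i=1
  ##.## -> .   bit 27 = 0  t=0,i=19
  ##.#. -> #   bit 26 = 1  t=0,i=11
  ##..# -> .   bit 25 = 0  t=0,i=2
  ##... -> #   bit 24 = 1  t=6,i=19
  #.### -> .   bit 23 = 0  t=0,i=20
  #.##. -> .   bit 22 = 0  t=0,i=17
  #.#.# -> #   bit 21 = 1  t=1,i=3
  #.#.. -> .   bit 20 = 0  t=0,i=12
  #..## -> .   bit 19 = 0  t=1,i=7
  #..#. -> #   bit 18 = 1  t=0,i=3
  #...# -> #   bit 17 = 1  t=4,i=2
  #.... -> .   bit 16 = 0  t=0,i=6
  .#### -> .   bit 15 = 0  t=0,i=21
  .###. -> #   bit 14 = 1  t=1,i=14
  .##.# -> #   bit 13 = 1  t=0,i=10
  .##.. -> .   bit 12 = 0  t=5,i=19
  .#.## -> .   bit 11 = 0  t=0,i=16
  .#.#. -> #   bit 10 = 1  t=1,i=2
  .#..# -> #   bit 9 = 1  t=0,i=13
  .#... -> #   bit 8 = 1  t=0,i=5
  ..### -> .   bit 7 = 0  t=1,i=8
  ..##. -> #   bit 6 = 1  t=0,i=9
  ..#.# -> #   bit 5 = 1  t=0,i=15
  ..#.. -> .   bit 4 = 0  t=0,i=4
  ...## -> #   bit 3 = 1  t=0,i=8
  ...#. -> #   bit 2 = 1  t=1,i=0
  ....# -> .   bit 1 = 0  t=0,i=7
  ..... -> .   bit 0 = 0  t=1,i=21
  bits 00010101001001100110011101101100 = 354838380

354838380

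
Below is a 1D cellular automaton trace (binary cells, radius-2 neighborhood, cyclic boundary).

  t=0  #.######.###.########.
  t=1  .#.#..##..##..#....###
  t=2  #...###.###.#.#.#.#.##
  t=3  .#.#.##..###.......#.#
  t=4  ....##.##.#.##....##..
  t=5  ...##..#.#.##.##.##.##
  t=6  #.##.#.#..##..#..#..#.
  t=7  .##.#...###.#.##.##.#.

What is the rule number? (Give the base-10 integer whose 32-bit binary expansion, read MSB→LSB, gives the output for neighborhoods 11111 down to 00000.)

1732889212

  nb #####: next=.  (t=0,i=4, bit31=0)
  nb ####.: next=#  (t=0,i=6, bit30=1)
  nb ###.#: next=#  (t=0,i=7, bit29=1)
  nb ###..: next=.  (t=2,i=0, bit28=0)
  nb ##.##: next=.  (t=0,i=8, bit27=0)
  nb ##.#.: next=#  (t=0,i=21, bit26=1)
  nb ##..#: next=#  (t=1,i=8, bit25=1)
  nb ##...: next=#  (t=2,i=1, bit24=1)
  nb #.###: next=.  (t=0,i=2, bit23=0)
  nb #.##.: next=#  (t=3,i=5, bit22=1)
  nb #.#.#: next=.  (t=0,i=0, bit21=0)
  nb #.#..: next=.  (t=1,i=3, bit20=0)
  nb #..##: next=#  (t=1,i=5, bit19=1)
  nb #..#.: next=.  (t=1,i=13, bit18=0)
  nb #...#: next=.  (t=2,i=2, bit17=0)
  nb #....: next=#  (t=1,i=16, bit16=1)
  nb .####: next=#  (t=0,i=3, bit15=1)
  nb .###.: next=#  (t=0,i=10, bit14=1)
  nb .##.#: next=.  (t=4,i=5, bit13=0)
  nb .##..: next=.  (t=1,i=7, bit12=0)
  nb .#.##: next=#  (t=0,i=1, bit11=1)
  nb .#.#.: next=.  (t=1,i=2, bit10=0)
  nb .#..#: next=#  (t=1,i=4, bit9=1)
  nb .#...: next=.  (t=1,i=15, bit8=0)
  nb ..###: next=.  (t=1,i=19, bit7=0)
  nb ..##.: next=#  (t=1,i=6, bit6=1)
  nb ..#.#: next=#  (t=3,i=19, bit5=1)
  nb ..#..: next=#  (t=1,i=14, bit4=1)
  nb ...##: next=#  (t=1,i=18, bit3=1)
  nb ...#.: next=#  (t=3,i=18, bit2=1)
  nb ....#: next=.  (t=1,i=17, bit1=0)
  nb .....: next=.  (t=3,i=14, bit0=0)
  bits 01100111010010011100101001111100 = 1732889212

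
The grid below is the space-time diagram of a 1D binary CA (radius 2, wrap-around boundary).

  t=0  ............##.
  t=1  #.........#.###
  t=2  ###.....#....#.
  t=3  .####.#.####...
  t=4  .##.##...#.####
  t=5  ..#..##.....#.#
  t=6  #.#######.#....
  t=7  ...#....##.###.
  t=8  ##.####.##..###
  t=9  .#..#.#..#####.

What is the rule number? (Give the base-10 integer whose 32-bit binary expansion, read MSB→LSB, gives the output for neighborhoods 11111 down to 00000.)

  #####|.  b31=0 t=6,i=4
  ####.|.  b30=0 t=1,i=14
  ###.#|#  b29=1 t=3,i=4
  ###..|#  b28=1 t=1,i=0
  ##.##|.  b27=0 t=4,i=0
  ##.#.|#  b26=1 t=3,i=5
  ##..#|#  b25=1 t=8,i=10
  ##...|#  b24=1 t=0,i=14
  #.###|.  b23=0 t=1,i=12
  #.##.|.  b22=0 t=4,i=1
  #.#.#|.  b21=0 t=3,i=6
  #.#..|.  b20=0 t=5,i=14
  #..##|#  b19=1 t=5,i=4
  #..#.|.  b18=0 t=5,i=1
  #...#|.  b17=0 t=4,i=7
  #....|#  b16=1 t=0,i=0
  .####|#  b15=1 t=1,i=13
  .###.|#  b14=1 t=2,i=1
  .##.#|#  b13=1 t=4,i=2
  .##..|#  b12=1 t=0,i=13
  .#.##|.  b11=0 t=1,i=11
  .#.#.|.  b10=0 t=5,i=13
  .#..#|#  b9=1 t=5,i=0
  .#...|#  b8=1 t=2,i=9
  ..###|#  b7=1 t=3,i=1
  ..##.|#  b6=1 t=0,i=12
  ..#.#|.  b5=0 t=1,i=10
  ..#..|#  b4=1 t=2,i=8
  ...##|.  b3=0 t=0,i=11
  ...#.|.  b2=0 t=1,i=9
  ....#|#  b1=1 t=0,i=10
  .....|.  b0=0 t=0,i=1
  bits 00110111000010011111001111010010 = 923399122

923399122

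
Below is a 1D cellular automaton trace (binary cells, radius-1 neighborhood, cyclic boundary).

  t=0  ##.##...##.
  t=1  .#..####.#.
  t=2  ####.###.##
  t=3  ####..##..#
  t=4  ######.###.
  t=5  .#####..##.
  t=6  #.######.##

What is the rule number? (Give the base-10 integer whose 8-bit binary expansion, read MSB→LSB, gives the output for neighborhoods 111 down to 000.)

  nb ###: next=#  (t=1,i=5, bit7=1)
  nb ##.: next=#  (t=0,i=1, bit6=1)
  nb #.#: next=.  (t=0,i=2, bit5=0)
  nb #..: next=#  (t=0,i=5, bit4=1)
  nb .##: next=.  (t=0,i=0, bit3=0)
  nb .#.: next=#  (t=1,i=1, bit2=1)
  nb ..#: next=#  (t=0,i=7, bit1=1)
  nb ...: next=#  (t=0,i=6, bit0=1)
  bits 11010111 = 215

215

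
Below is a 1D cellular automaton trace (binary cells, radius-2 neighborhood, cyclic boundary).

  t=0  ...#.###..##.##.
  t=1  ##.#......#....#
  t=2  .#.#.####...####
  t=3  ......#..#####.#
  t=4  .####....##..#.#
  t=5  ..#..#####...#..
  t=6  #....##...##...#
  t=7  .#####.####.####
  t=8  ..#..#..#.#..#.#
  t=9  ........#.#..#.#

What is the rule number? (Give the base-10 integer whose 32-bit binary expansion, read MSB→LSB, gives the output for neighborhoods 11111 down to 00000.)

  nb #####: next=.  (t=3,i=11, bit31=0)
  nb ####.: next=.  (t=2,i=7, bit30=0)
  nb ###.#: next=#  (t=1,i=1, bit29=1)
  nb ###..: next=.  (t=0,i=7, bit28=0)
  nb ##.##: next=.  (t=0,i=12, bit27=0)
  nb ##.#.: next=.  (t=1,i=2, bit26=0)
  nb ##..#: next=.  (t=0,i=8, bit25=0)
  nb ##...: next=#  (t=0,i=15, bit24=1)
  nb #.###: next=.  (t=0,i=5, bit23=0)
  nb #.##.: next=.  (t=0,i=13, bit22=0)
  nb #.#.#: next=.  (t=2,i=1, bit21=0)
  nb #.#..: next=#  (t=1,i=3, bit20=1)
  nb #..##: next=.  (t=0,i=9, bit19=0)
  nb #..#.: next=.  (t=4,i=12, bit18=0)
  nb #...#: next=#  (t=2,i=10, bit17=1)
  nb #....: next=#  (t=0,i=0, bit16=1)
  nb .####: next=#  (t=2,i=6, bit15=1)
  nb .###.: next=.  (t=0,i=6, bit14=0)
  nb .##.#: next=.  (t=0,i=11, bit13=0)
  nb .##..: next=.  (t=0,i=14, bit12=0)
  nb .#.##: next=.  (t=0,i=4, bit11=0)
  nb .#.#.: next=.  (t=2,i=2, bit10=0)
  nb .#..#: next=.  (t=3,i=7, bit9=0)
  nb .#...: next=.  (t=1,i=4, bit8=0)
  nb ..###: next=#  (t=1,i=15, bit7=1)
  nb ..##.: next=#  (t=0,i=10, bit6=1)
  nb ..#.#: next=#  (t=0,i=3, bit5=1)
  nb ..#..: next=.  (t=1,i=10, bit4=0)
  nb ...##: next=#  (t=1,i=14, bit3=1)
  nb ...#.: next=.  (t=0,i=2, bit2=0)
  nb ....#: next=#  (t=0,i=1, bit1=1)
  nb .....: next=#  (t=1,i=6, bit0=1)
  bits 00100001000100111000000011101011 = 554926315

554926315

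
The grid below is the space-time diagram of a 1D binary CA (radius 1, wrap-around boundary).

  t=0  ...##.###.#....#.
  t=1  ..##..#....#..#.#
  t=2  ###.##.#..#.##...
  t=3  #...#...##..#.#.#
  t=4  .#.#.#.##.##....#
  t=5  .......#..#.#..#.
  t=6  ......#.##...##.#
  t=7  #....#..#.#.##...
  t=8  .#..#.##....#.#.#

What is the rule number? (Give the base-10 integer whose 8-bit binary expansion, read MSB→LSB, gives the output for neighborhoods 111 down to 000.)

  nb ###: next=.  (t=0,i=7, bit7=0)
  nb ##.: next=.  (t=0,i=4, bit6=0)
  nb #.#: next=.  (t=0,i=5, bit5=0)
  nb #..: next=#  (t=0,i=11, bit4=1)
  nb .##: next=#  (t=0,i=3, bit3=1)
  nb .#.: next=.  (t=0,i=10, bit2=0)
  nb ..#: next=#  (t=0,i=2, bit1=1)
  nb ...: next=.  (t=0,i=0, bit0=0)
  bits 00011010 = 26

26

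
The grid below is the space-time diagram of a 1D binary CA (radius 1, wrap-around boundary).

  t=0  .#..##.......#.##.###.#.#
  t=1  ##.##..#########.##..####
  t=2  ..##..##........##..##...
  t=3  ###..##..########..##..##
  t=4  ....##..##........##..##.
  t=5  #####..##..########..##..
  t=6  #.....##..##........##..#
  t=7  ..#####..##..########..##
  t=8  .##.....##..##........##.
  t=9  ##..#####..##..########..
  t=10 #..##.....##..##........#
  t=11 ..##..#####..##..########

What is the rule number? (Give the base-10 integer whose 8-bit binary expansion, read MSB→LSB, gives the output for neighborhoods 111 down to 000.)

  [7] ### => .  t=0,i=19
  [6] ##. => .  t=0,i=5
  [5] #.# => #  t=0,i=0
  [4] #.. => .  t=0,i=2
  [3] .## => #  t=0,i=4
  [2] .#. => #  t=0,i=1
  [1] ..# => #  t=0,i=3
  [0] ... => #  t=0,i=7
  bits 00101111 = 47

47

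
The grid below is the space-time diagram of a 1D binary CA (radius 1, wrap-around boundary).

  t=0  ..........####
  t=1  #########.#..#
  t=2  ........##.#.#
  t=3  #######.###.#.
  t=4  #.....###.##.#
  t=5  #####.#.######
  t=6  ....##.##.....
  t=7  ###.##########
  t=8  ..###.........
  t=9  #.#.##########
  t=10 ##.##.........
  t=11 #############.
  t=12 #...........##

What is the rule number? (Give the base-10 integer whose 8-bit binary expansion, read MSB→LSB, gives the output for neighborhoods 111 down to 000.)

  nb ###: next=.  (t=0,i=11, bit7=0)
  nb ##.: next=#  (t=0,i=13, bit6=1)
  nb #.#: next=#  (t=1,i=9, bit5=1)
  nb #..: next=#  (t=0,i=0, bit4=1)
  nb .##: next=#  (t=0,i=10, bit3=1)
  nb .#.: next=.  (t=1,i=10, bit2=0)
  nb ..#: next=.  (t=0,i=9, bit1=0)
  nb ...: next=#  (t=0,i=1, bit0=1)
  bits 01111001 = 121

121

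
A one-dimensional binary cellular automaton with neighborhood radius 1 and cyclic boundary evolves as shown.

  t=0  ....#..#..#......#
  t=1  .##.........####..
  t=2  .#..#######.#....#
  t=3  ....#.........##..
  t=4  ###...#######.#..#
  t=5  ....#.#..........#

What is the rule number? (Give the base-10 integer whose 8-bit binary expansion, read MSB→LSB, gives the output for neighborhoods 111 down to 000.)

  nb ###: next=.  (t=1,i=13, bit7=0)
  nb ##.: next=.  (t=1,i=2, bit6=0)
  nb #.#: next=.  (t=2,i=0, bit5=0)
  nb #..: next=.  (t=0,i=0, bit4=0)
  nb .##: next=#  (t=1,i=1, bit3=1)
  nb .#.: next=.  (t=0,i=4, bit2=0)
  nb ..#: next=.  (t=0,i=3, bit1=0)
  nb ...: next=#  (t=0,i=1, bit0=1)
  bits 00001001 = 9

9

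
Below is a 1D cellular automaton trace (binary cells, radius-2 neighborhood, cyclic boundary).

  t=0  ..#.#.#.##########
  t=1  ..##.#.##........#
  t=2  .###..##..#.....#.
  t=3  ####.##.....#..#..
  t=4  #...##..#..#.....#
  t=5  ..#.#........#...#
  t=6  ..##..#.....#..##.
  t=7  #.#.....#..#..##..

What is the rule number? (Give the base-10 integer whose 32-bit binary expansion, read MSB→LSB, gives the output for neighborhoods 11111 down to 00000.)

415984868

  ##### -> .   bit 31 = 0  t=0,i=10
  ####. -> .   bit 30 = 0  t=0,i=16
  ###.# -> .   bit 29 = 0  t=3,i=3
  ###.. -> #   bit 28 = 1  t=0,i=17
  ##.## -> #   bit 27 = 1  t=3,i=4
  ##.#. -> .   bit 26 = 0  t=1,i=4
  ##..# -> .   bit 25 = 0  t=0,i=0
  ##... -> .   bit 24 = 0  t=1,i=9
  #.### -> #   bit 23 = 1  t=0,i=8
  #.##. -> #   bit 22 = 1  t=1,i=7
  #.#.# -> .   bit 21 = 0  t=0,i=4
  #.#.. -> .   bit 20 = 0  t=5,i=4
  #..## -> #   bit 19 = 1  t=1,i=1
  #..#. -> .   bit 18 = 0  t=0,i=1
  #...# -> #   bit 17 = 1  t=4,i=2
  #.... -> #   bit 16 = 1  t=1,i=10
  .#### -> .   bit 15 = 0  t=0,i=9
  .###. -> #   bit 14 = 1  t=2,i=2
  .##.# -> #   bit 13 = 1  t=1,i=3
  .##.. -> .   bit 12 = 0  t=1,i=8
  .#.## -> #   bit 11 = 1  t=0,i=7
  .#.#. -> #   bit 10 = 1  t=0,i=3
  .#..# -> .   bit 9 = 0  t=1,i=0
  .#... -> .   bit 8 = 0  t=2,i=11
  ..### -> #   bit 7 = 1  t=2,i=1
  ..##. -> #   bit 6 = 1  t=1,i=2
  ..#.# -> #   bit 5 = 1  t=0,i=2
  ..#.. -> .   bit 4 = 0  t=1,i=17
  ...## -> .   bit 3 = 0  t=4,i=3
  ...#. -> #   bit 2 = 1  t=1,i=16
  ....# -> .   bit 1 = 0  t=1,i=15
  ..... -> .   bit 0 = 0  t=1,i=11
  bits 00011000110010110110110011100100 = 415984868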